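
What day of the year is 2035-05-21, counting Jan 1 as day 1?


Date: May 21, 2035
Days in months 1 through 4: 120
Plus 21 days in May

Day of year: 141


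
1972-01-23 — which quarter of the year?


Month: January (month 1)
Q1: Jan-Mar, Q2: Apr-Jun, Q3: Jul-Sep, Q4: Oct-Dec

Q1


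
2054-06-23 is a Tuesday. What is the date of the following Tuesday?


Current: Tuesday
Target: Tuesday
Days ahead: 7

Next Tuesday: 2054-06-30


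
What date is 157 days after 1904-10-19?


Start: 1904-10-19, add 157 days
October 1904 has 31 days: 31 - 19 = 12 days to October 31 -> 145 left
November 1904 has 30 days -> 115 left
December 1904 has 31 days -> 84 left
January 1905 has 31 days -> 53 left
February 1905 has 28 days -> 25 left
March 1905: 25 <= 31 -> lands on March 25

Result: 1905-03-25


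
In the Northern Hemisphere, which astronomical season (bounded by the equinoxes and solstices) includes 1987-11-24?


Date: November 24
Astronomical Autumn (approx.; exact equinox/solstice day varies by year): September 22 to December 20
November 24 falls within the Autumn window

Autumn


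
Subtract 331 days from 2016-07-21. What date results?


Start: 2016-07-21, subtract 331 days
Back 21 days from July 21 reaches June 30, 2016 -> 310 left
June 2016 has 30 days -> back to May 31, 2016 -> 280 left
May 2016 has 31 days -> back to April 30, 2016 -> 249 left
April 2016 has 30 days -> back to March 31, 2016 -> 219 left
March 2016 has 31 days -> back to February 29, 2016 -> 188 left
February 2016 has 29 days -> back to January 31, 2016 -> 159 left
January 2016 has 31 days -> back to December 31, 2015 -> 128 left
December 2015 has 31 days -> back to November 30, 2015 -> 97 left
November 2015 has 30 days -> back to October 31, 2015 -> 67 left
October 2015 has 31 days -> back to September 30, 2015 -> 36 left
September 2015 has 30 days -> back to August 31, 2015 -> 6 left
August 2015: 31 - 6 = 25 -> lands on August 25

Result: 2015-08-25


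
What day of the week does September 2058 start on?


Target: September 1, 2058
Anchor: Jan 1, 2058. With p = 2058 - 1 = 2057: (p + p//4 - p//100 + p//400) mod 7 = (2057 + 514 - 20 + 5) mod 7 = 2556 mod 7 = 1 -> Tuesday (Mon=0 ... Sun=6)
Days before September (Jan-Aug): 243 days
Weekday index = (1 + 243) mod 7 = 6

Sunday


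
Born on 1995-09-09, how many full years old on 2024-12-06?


Birth: 1995-09-09
Reference: 2024-12-06
Year difference: 2024 - 1995 = 29

29 years old


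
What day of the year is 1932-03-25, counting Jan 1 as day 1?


Date: March 25, 1932
Days in months 1 through 2: 60
Plus 25 days in March

Day of year: 85


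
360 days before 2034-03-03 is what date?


Start: 2034-03-03, subtract 360 days
Back 3 days from March 3 reaches February 28, 2034 -> 357 left
February 2034 has 28 days -> back to January 31, 2034 -> 329 left
January 2034 has 31 days -> back to December 31, 2033 -> 298 left
December 2033 has 31 days -> back to November 30, 2033 -> 267 left
November 2033 has 30 days -> back to October 31, 2033 -> 237 left
October 2033 has 31 days -> back to September 30, 2033 -> 206 left
September 2033 has 30 days -> back to August 31, 2033 -> 176 left
August 2033 has 31 days -> back to July 31, 2033 -> 145 left
July 2033 has 31 days -> back to June 30, 2033 -> 114 left
June 2033 has 30 days -> back to May 31, 2033 -> 84 left
May 2033 has 31 days -> back to April 30, 2033 -> 53 left
April 2033 has 30 days -> back to March 31, 2033 -> 23 left
March 2033: 31 - 23 = 8 -> lands on March 8

Result: 2033-03-08


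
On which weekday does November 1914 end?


November 1914 has 30 days
Anchor: Jan 1, 1914. With p = 1914 - 1 = 1913: (p + p//4 - p//100 + p//400) mod 7 = (1913 + 478 - 19 + 4) mod 7 = 2376 mod 7 = 3 -> Thursday (Mon=0 ... Sun=6)
Days before November (Jan-Oct): 304; November 1 index = (3 + 304) mod 7 = 6 -> Sunday
Last day offset: 30 - 1 = 29 days
Weekday index = (6 + 29) mod 7 = 0

Monday, November 30


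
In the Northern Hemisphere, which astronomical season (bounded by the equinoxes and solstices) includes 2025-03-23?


Date: March 23
Astronomical Spring (approx.; exact equinox/solstice day varies by year): March 20 to June 20
March 23 falls within the Spring window

Spring


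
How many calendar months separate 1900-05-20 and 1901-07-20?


From May 1900 to July 1901
1 year * 12 = 12 months, plus 2 months = 14

14 months


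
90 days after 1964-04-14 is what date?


Start: 1964-04-14, add 90 days
April 1964 has 30 days: 30 - 14 = 16 days to April 30 -> 74 left
May 1964 has 31 days -> 43 left
June 1964 has 30 days -> 13 left
July 1964: 13 <= 31 -> lands on July 13

Result: 1964-07-13


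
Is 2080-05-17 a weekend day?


Anchor: Jan 1, 2080. With p = 2080 - 1 = 2079: (p + p//4 - p//100 + p//400) mod 7 = (2079 + 519 - 20 + 5) mod 7 = 2583 mod 7 = 0 -> Monday (Mon=0 ... Sun=6)
Day of year: 138; offset = 137
Weekday index = (0 + 137) mod 7 = 4 -> Friday
Weekend days: Saturday, Sunday

No


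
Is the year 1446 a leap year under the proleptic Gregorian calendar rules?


Gregorian leap year rule: divisible by 4, but not by 100, unless also by 400.
1446 is not divisible by 4 -> not a leap year

No


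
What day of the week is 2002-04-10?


Date: April 10, 2002
Anchor: Jan 1, 2002. With p = 2002 - 1 = 2001: (p + p//4 - p//100 + p//400) mod 7 = (2001 + 500 - 20 + 5) mod 7 = 2486 mod 7 = 1 -> Tuesday (Mon=0 ... Sun=6)
Days before April (Jan-Mar): 90; offset = 90 + 10 - 1 = 99
Weekday index = (1 + 99) mod 7 = 2

Day of the week: Wednesday


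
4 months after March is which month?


March is month 3
3 + 4 = 7

July


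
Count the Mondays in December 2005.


December 2005 has 31 days
Anchor: Jan 1, 2005. With p = 2005 - 1 = 2004: (p + p//4 - p//100 + p//400) mod 7 = (2004 + 501 - 20 + 5) mod 7 = 2490 mod 7 = 5 -> Saturday (Mon=0 ... Sun=6)
Days before December (Jan-Nov): 334; December 1 index = (5 + 334) mod 7 = 3 -> Thursday
First Monday is December 5
Mondays: 5, 12, 19, 26

4 Mondays


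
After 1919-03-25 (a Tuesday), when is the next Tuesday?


Current: Tuesday
Target: Tuesday
Days ahead: 7

Next Tuesday: 1919-04-01


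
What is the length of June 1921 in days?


June 1921

30 days


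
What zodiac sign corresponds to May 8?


Date: May 8
Conventional tropical zodiac dates: Taurus from April 20 onward; Gemini starts May 21
May 8 falls within the Taurus range

Taurus


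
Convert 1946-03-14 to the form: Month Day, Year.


ISO 1946-03-14 parses as year=1946, month=03, day=14
Month 3 -> March

March 14, 1946


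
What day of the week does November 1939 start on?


Target: November 1, 1939
Anchor: Jan 1, 1939. With p = 1939 - 1 = 1938: (p + p//4 - p//100 + p//400) mod 7 = (1938 + 484 - 19 + 4) mod 7 = 2407 mod 7 = 6 -> Sunday (Mon=0 ... Sun=6)
Days before November (Jan-Oct): 304 days
Weekday index = (6 + 304) mod 7 = 2

Wednesday


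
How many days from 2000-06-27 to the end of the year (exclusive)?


Day of year: 179 of 366
Remaining = 366 - 179

187 days


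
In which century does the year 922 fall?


Century = (year - 1) // 100 + 1
= (922 - 1) // 100 + 1
= 921 // 100 + 1
= 9 + 1

10th century


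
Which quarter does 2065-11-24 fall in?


Month: November (month 11)
Q1: Jan-Mar, Q2: Apr-Jun, Q3: Jul-Sep, Q4: Oct-Dec

Q4


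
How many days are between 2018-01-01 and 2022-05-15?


From 2018-01-01 to 2022-05-15
2018-01-01: day of year = 1
2022-05-15: days before May = 31 + 28 + 31 + 30 = 120 (2022 is not a leap year); day of year = 120 + 15 = 135
Rest of 2018: 365 - 1 = 364
Full years 2019 (365), 2020 (366), 2021 (365): 1096
Total = 364 + 1096 + 135 = 1595

1595 days


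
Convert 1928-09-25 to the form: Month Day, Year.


ISO 1928-09-25 parses as year=1928, month=09, day=25
Month 9 -> September

September 25, 1928


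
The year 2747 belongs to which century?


Century = (year - 1) // 100 + 1
= (2747 - 1) // 100 + 1
= 2746 // 100 + 1
= 27 + 1

28th century


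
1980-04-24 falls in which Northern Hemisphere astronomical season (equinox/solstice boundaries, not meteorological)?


Date: April 24
Astronomical Spring (approx.; exact equinox/solstice day varies by year): March 20 to June 20
April 24 falls within the Spring window

Spring


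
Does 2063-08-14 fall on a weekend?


Anchor: Jan 1, 2063. With p = 2063 - 1 = 2062: (p + p//4 - p//100 + p//400) mod 7 = (2062 + 515 - 20 + 5) mod 7 = 2562 mod 7 = 0 -> Monday (Mon=0 ... Sun=6)
Day of year: 226; offset = 225
Weekday index = (0 + 225) mod 7 = 1 -> Tuesday
Weekend days: Saturday, Sunday

No


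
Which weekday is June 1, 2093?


Target: June 1, 2093
Anchor: Jan 1, 2093. With p = 2093 - 1 = 2092: (p + p//4 - p//100 + p//400) mod 7 = (2092 + 523 - 20 + 5) mod 7 = 2600 mod 7 = 3 -> Thursday (Mon=0 ... Sun=6)
Days before June (Jan-May): 151 days
Weekday index = (3 + 151) mod 7 = 0

Monday


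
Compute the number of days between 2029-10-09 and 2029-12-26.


From 2029-10-09 to 2029-12-26
2029-10-09: days before October = 31 + 28 + 31 + 30 + 31 + 30 + 31 + 31 + 30 = 273 (2029 is not a leap year); day of year = 273 + 9 = 282
2029-12-26: days before December = 31 + 28 + 31 + 30 + 31 + 30 + 31 + 31 + 30 + 31 + 30 = 334 (2029 is not a leap year); day of year = 334 + 26 = 360
Same year: 360 - 282 = 78

78 days


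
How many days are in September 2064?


September 2064

30 days


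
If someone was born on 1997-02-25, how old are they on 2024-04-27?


Birth: 1997-02-25
Reference: 2024-04-27
Year difference: 2024 - 1997 = 27

27 years old


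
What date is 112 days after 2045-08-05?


Start: 2045-08-05, add 112 days
August 2045 has 31 days: 31 - 5 = 26 days to August 31 -> 86 left
September 2045 has 30 days -> 56 left
October 2045 has 31 days -> 25 left
November 2045: 25 <= 30 -> lands on November 25

Result: 2045-11-25


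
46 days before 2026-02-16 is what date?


Start: 2026-02-16, subtract 46 days
Back 16 days from February 16 reaches January 31, 2026 -> 30 left
January 2026: 31 - 30 = 1 -> lands on January 1

Result: 2026-01-01


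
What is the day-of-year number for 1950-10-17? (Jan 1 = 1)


Date: October 17, 1950
Days in months 1 through 9: 273
Plus 17 days in October

Day of year: 290


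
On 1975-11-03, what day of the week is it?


Date: November 3, 1975
Anchor: Jan 1, 1975. With p = 1975 - 1 = 1974: (p + p//4 - p//100 + p//400) mod 7 = (1974 + 493 - 19 + 4) mod 7 = 2452 mod 7 = 2 -> Wednesday (Mon=0 ... Sun=6)
Days before November (Jan-Oct): 304; offset = 304 + 3 - 1 = 306
Weekday index = (2 + 306) mod 7 = 0

Day of the week: Monday


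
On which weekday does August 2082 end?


August 2082 has 31 days
Anchor: Jan 1, 2082. With p = 2082 - 1 = 2081: (p + p//4 - p//100 + p//400) mod 7 = (2081 + 520 - 20 + 5) mod 7 = 2586 mod 7 = 3 -> Thursday (Mon=0 ... Sun=6)
Days before August (Jan-Jul): 212; August 1 index = (3 + 212) mod 7 = 5 -> Saturday
Last day offset: 31 - 1 = 30 days
Weekday index = (5 + 30) mod 7 = 0

Monday, August 31


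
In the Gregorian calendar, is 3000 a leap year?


Gregorian leap year rule: divisible by 4, but not by 100, unless also by 400.
3000 is divisible by 100 but not 400 -> not a leap year

No


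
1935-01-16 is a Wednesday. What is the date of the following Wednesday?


Current: Wednesday
Target: Wednesday
Days ahead: 7

Next Wednesday: 1935-01-23


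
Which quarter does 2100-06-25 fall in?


Month: June (month 6)
Q1: Jan-Mar, Q2: Apr-Jun, Q3: Jul-Sep, Q4: Oct-Dec

Q2


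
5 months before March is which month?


March is month 3
3 - 5 = -2; wrap: -2 + 12 = 10

October


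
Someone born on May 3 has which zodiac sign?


Date: May 3
Conventional tropical zodiac dates: Taurus from April 20 onward; Gemini starts May 21
May 3 falls within the Taurus range

Taurus


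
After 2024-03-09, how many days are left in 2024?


Day of year: 69 of 366
Remaining = 366 - 69

297 days


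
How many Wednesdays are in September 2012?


September 2012 has 30 days
Anchor: Jan 1, 2012. With p = 2012 - 1 = 2011: (p + p//4 - p//100 + p//400) mod 7 = (2011 + 502 - 20 + 5) mod 7 = 2498 mod 7 = 6 -> Sunday (Mon=0 ... Sun=6)
Days before September (Jan-Aug): 244; September 1 index = (6 + 244) mod 7 = 5 -> Saturday
First Wednesday is September 5
Wednesdays: 5, 12, 19, 26

4 Wednesdays


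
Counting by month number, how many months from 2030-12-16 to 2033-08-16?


From December 2030 to August 2033
3 years * 12 = 36 months, minus 4 months = 32

32 months


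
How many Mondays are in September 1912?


September 1912 has 30 days
Anchor: Jan 1, 1912. With p = 1912 - 1 = 1911: (p + p//4 - p//100 + p//400) mod 7 = (1911 + 477 - 19 + 4) mod 7 = 2373 mod 7 = 0 -> Monday (Mon=0 ... Sun=6)
Days before September (Jan-Aug): 244; September 1 index = (0 + 244) mod 7 = 6 -> Sunday
First Monday is September 2
Mondays: 2, 9, 16, 23, 30

5 Mondays


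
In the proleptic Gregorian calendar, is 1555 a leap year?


Gregorian leap year rule: divisible by 4, but not by 100, unless also by 400.
1555 is not divisible by 4 -> not a leap year

No


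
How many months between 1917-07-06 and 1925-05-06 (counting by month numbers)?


From July 1917 to May 1925
8 years * 12 = 96 months, minus 2 months = 94

94 months


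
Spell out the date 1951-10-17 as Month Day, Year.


ISO 1951-10-17 parses as year=1951, month=10, day=17
Month 10 -> October

October 17, 1951


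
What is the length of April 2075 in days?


April 2075

30 days


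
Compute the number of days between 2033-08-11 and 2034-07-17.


From 2033-08-11 to 2034-07-17
2033-08-11: days before August = 31 + 28 + 31 + 30 + 31 + 30 + 31 = 212 (2033 is not a leap year); day of year = 212 + 11 = 223
2034-07-17: days before July = 31 + 28 + 31 + 30 + 31 + 30 = 181 (2034 is not a leap year); day of year = 181 + 17 = 198
Rest of 2033: 365 - 223 = 142
Total = 142 + 198 = 340

340 days


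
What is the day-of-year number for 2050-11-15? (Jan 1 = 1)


Date: November 15, 2050
Days in months 1 through 10: 304
Plus 15 days in November

Day of year: 319


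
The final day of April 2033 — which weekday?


April 2033 has 30 days
Anchor: Jan 1, 2033. With p = 2033 - 1 = 2032: (p + p//4 - p//100 + p//400) mod 7 = (2032 + 508 - 20 + 5) mod 7 = 2525 mod 7 = 5 -> Saturday (Mon=0 ... Sun=6)
Days before April (Jan-Mar): 90; April 1 index = (5 + 90) mod 7 = 4 -> Friday
Last day offset: 30 - 1 = 29 days
Weekday index = (4 + 29) mod 7 = 5

Saturday, April 30


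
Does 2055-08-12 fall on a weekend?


Anchor: Jan 1, 2055. With p = 2055 - 1 = 2054: (p + p//4 - p//100 + p//400) mod 7 = (2054 + 513 - 20 + 5) mod 7 = 2552 mod 7 = 4 -> Friday (Mon=0 ... Sun=6)
Day of year: 224; offset = 223
Weekday index = (4 + 223) mod 7 = 3 -> Thursday
Weekend days: Saturday, Sunday

No


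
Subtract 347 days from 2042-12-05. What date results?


Start: 2042-12-05, subtract 347 days
Back 5 days from December 5 reaches November 30, 2042 -> 342 left
November 2042 has 30 days -> back to October 31, 2042 -> 312 left
October 2042 has 31 days -> back to September 30, 2042 -> 281 left
September 2042 has 30 days -> back to August 31, 2042 -> 251 left
August 2042 has 31 days -> back to July 31, 2042 -> 220 left
July 2042 has 31 days -> back to June 30, 2042 -> 189 left
June 2042 has 30 days -> back to May 31, 2042 -> 159 left
May 2042 has 31 days -> back to April 30, 2042 -> 128 left
April 2042 has 30 days -> back to March 31, 2042 -> 98 left
March 2042 has 31 days -> back to February 28, 2042 -> 67 left
February 2042 has 28 days -> back to January 31, 2042 -> 39 left
January 2042 has 31 days -> back to December 31, 2041 -> 8 left
December 2041: 31 - 8 = 23 -> lands on December 23

Result: 2041-12-23


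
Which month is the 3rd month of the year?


Month 3 of 12

March


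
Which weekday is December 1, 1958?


Target: December 1, 1958
Anchor: Jan 1, 1958. With p = 1958 - 1 = 1957: (p + p//4 - p//100 + p//400) mod 7 = (1957 + 489 - 19 + 4) mod 7 = 2431 mod 7 = 2 -> Wednesday (Mon=0 ... Sun=6)
Days before December (Jan-Nov): 334 days
Weekday index = (2 + 334) mod 7 = 0

Monday


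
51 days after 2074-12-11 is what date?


Start: 2074-12-11, add 51 days
December 2074 has 31 days: 31 - 11 = 20 days to December 31 -> 31 left
January 2075: 31 <= 31 -> lands on January 31

Result: 2075-01-31


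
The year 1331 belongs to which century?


Century = (year - 1) // 100 + 1
= (1331 - 1) // 100 + 1
= 1330 // 100 + 1
= 13 + 1

14th century


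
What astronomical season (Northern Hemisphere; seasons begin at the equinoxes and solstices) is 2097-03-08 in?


Date: March 8
Astronomical Winter (approx.; exact equinox/solstice day varies by year): December 21 to March 19
March 8 falls within the Winter window

Winter


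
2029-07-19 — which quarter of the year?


Month: July (month 7)
Q1: Jan-Mar, Q2: Apr-Jun, Q3: Jul-Sep, Q4: Oct-Dec

Q3


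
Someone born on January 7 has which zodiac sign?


Date: January 7
Conventional tropical zodiac dates: Capricorn from December 22 onward; Aquarius starts January 20
January 7 falls within the Capricorn range

Capricorn


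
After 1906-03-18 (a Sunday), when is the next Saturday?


Current: Sunday
Target: Saturday
Days ahead: 6

Next Saturday: 1906-03-24


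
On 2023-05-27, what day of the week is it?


Date: May 27, 2023
Anchor: Jan 1, 2023. With p = 2023 - 1 = 2022: (p + p//4 - p//100 + p//400) mod 7 = (2022 + 505 - 20 + 5) mod 7 = 2512 mod 7 = 6 -> Sunday (Mon=0 ... Sun=6)
Days before May (Jan-Apr): 120; offset = 120 + 27 - 1 = 146
Weekday index = (6 + 146) mod 7 = 5

Day of the week: Saturday


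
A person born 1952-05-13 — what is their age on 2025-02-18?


Birth: 1952-05-13
Reference: 2025-02-18
Year difference: 2025 - 1952 = 73
Birthday not yet reached in 2025, subtract 1

72 years old


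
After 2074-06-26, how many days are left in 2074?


Day of year: 177 of 365
Remaining = 365 - 177

188 days


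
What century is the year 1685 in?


Century = (year - 1) // 100 + 1
= (1685 - 1) // 100 + 1
= 1684 // 100 + 1
= 16 + 1

17th century


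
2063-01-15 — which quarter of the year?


Month: January (month 1)
Q1: Jan-Mar, Q2: Apr-Jun, Q3: Jul-Sep, Q4: Oct-Dec

Q1


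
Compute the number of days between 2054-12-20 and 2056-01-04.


From 2054-12-20 to 2056-01-04
2054-12-20: days before December = 31 + 28 + 31 + 30 + 31 + 30 + 31 + 31 + 30 + 31 + 30 = 334 (2054 is not a leap year); day of year = 334 + 20 = 354
2056-01-04: day of year = 4
Rest of 2054: 365 - 354 = 11
Full years 2055 (365): 365
Total = 11 + 365 + 4 = 380

380 days


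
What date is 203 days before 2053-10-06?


Start: 2053-10-06, subtract 203 days
Back 6 days from October 6 reaches September 30, 2053 -> 197 left
September 2053 has 30 days -> back to August 31, 2053 -> 167 left
August 2053 has 31 days -> back to July 31, 2053 -> 136 left
July 2053 has 31 days -> back to June 30, 2053 -> 105 left
June 2053 has 30 days -> back to May 31, 2053 -> 75 left
May 2053 has 31 days -> back to April 30, 2053 -> 44 left
April 2053 has 30 days -> back to March 31, 2053 -> 14 left
March 2053: 31 - 14 = 17 -> lands on March 17

Result: 2053-03-17


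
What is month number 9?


Month 9 of 12

September


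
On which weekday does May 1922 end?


May 1922 has 31 days
Anchor: Jan 1, 1922. With p = 1922 - 1 = 1921: (p + p//4 - p//100 + p//400) mod 7 = (1921 + 480 - 19 + 4) mod 7 = 2386 mod 7 = 6 -> Sunday (Mon=0 ... Sun=6)
Days before May (Jan-Apr): 120; May 1 index = (6 + 120) mod 7 = 0 -> Monday
Last day offset: 31 - 1 = 30 days
Weekday index = (0 + 30) mod 7 = 2

Wednesday, May 31


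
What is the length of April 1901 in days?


April 1901

30 days


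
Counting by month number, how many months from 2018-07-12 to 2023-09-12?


From July 2018 to September 2023
5 years * 12 = 60 months, plus 2 months = 62

62 months


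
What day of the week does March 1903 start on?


Target: March 1, 1903
Anchor: Jan 1, 1903. With p = 1903 - 1 = 1902: (p + p//4 - p//100 + p//400) mod 7 = (1902 + 475 - 19 + 4) mod 7 = 2362 mod 7 = 3 -> Thursday (Mon=0 ... Sun=6)
Days before March (Jan-Feb): 59 days
Weekday index = (3 + 59) mod 7 = 6

Sunday


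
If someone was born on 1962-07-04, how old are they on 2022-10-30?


Birth: 1962-07-04
Reference: 2022-10-30
Year difference: 2022 - 1962 = 60

60 years old


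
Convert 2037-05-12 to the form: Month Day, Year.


ISO 2037-05-12 parses as year=2037, month=05, day=12
Month 5 -> May

May 12, 2037


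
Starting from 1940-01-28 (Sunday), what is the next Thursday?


Current: Sunday
Target: Thursday
Days ahead: 4

Next Thursday: 1940-02-01


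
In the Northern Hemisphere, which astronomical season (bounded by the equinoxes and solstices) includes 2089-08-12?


Date: August 12
Astronomical Summer (approx.; exact equinox/solstice day varies by year): June 21 to September 21
August 12 falls within the Summer window

Summer


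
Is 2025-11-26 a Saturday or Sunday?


Anchor: Jan 1, 2025. With p = 2025 - 1 = 2024: (p + p//4 - p//100 + p//400) mod 7 = (2024 + 506 - 20 + 5) mod 7 = 2515 mod 7 = 2 -> Wednesday (Mon=0 ... Sun=6)
Day of year: 330; offset = 329
Weekday index = (2 + 329) mod 7 = 2 -> Wednesday
Weekend days: Saturday, Sunday

No


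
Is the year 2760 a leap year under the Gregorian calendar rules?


Gregorian leap year rule: divisible by 4, but not by 100, unless also by 400.
2760 is divisible by 4 but not 100 -> leap year

Yes


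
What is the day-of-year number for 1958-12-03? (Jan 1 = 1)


Date: December 3, 1958
Days in months 1 through 11: 334
Plus 3 days in December

Day of year: 337


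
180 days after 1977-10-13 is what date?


Start: 1977-10-13, add 180 days
October 1977 has 31 days: 31 - 13 = 18 days to October 31 -> 162 left
November 1977 has 30 days -> 132 left
December 1977 has 31 days -> 101 left
January 1978 has 31 days -> 70 left
February 1978 has 28 days -> 42 left
March 1978 has 31 days -> 11 left
April 1978: 11 <= 30 -> lands on April 11

Result: 1978-04-11


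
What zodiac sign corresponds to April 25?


Date: April 25
Conventional tropical zodiac dates: Taurus from April 20 onward; Gemini starts May 21
April 25 falls within the Taurus range

Taurus


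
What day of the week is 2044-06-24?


Date: June 24, 2044
Anchor: Jan 1, 2044. With p = 2044 - 1 = 2043: (p + p//4 - p//100 + p//400) mod 7 = (2043 + 510 - 20 + 5) mod 7 = 2538 mod 7 = 4 -> Friday (Mon=0 ... Sun=6)
Days before June (Jan-May): 152; offset = 152 + 24 - 1 = 175
Weekday index = (4 + 175) mod 7 = 4

Day of the week: Friday


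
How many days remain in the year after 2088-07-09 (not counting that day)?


Day of year: 191 of 366
Remaining = 366 - 191

175 days


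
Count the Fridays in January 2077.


January 2077 has 31 days
Anchor: Jan 1, 2077. With p = 2077 - 1 = 2076: (p + p//4 - p//100 + p//400) mod 7 = (2076 + 519 - 20 + 5) mod 7 = 2580 mod 7 = 4 -> Friday (Mon=0 ... Sun=6)
January 1 is the anchor itself -> Friday
First Friday is January 1
Fridays: 1, 8, 15, 22, 29

5 Fridays


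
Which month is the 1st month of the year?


Month 1 of 12

January


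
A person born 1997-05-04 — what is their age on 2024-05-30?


Birth: 1997-05-04
Reference: 2024-05-30
Year difference: 2024 - 1997 = 27

27 years old


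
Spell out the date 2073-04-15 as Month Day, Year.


ISO 2073-04-15 parses as year=2073, month=04, day=15
Month 4 -> April

April 15, 2073


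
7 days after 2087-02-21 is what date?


Start: 2087-02-21, add 7 days
February 2087 has 28 days; 21 + 7 = 28 stays within February

Result: 2087-02-28


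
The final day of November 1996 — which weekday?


November 1996 has 30 days
Anchor: Jan 1, 1996. With p = 1996 - 1 = 1995: (p + p//4 - p//100 + p//400) mod 7 = (1995 + 498 - 19 + 4) mod 7 = 2478 mod 7 = 0 -> Monday (Mon=0 ... Sun=6)
Days before November (Jan-Oct): 305; November 1 index = (0 + 305) mod 7 = 4 -> Friday
Last day offset: 30 - 1 = 29 days
Weekday index = (4 + 29) mod 7 = 5

Saturday, November 30


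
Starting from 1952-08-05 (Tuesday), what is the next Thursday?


Current: Tuesday
Target: Thursday
Days ahead: 2

Next Thursday: 1952-08-07


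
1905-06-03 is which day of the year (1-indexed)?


Date: June 3, 1905
Days in months 1 through 5: 151
Plus 3 days in June

Day of year: 154


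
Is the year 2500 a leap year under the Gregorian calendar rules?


Gregorian leap year rule: divisible by 4, but not by 100, unless also by 400.
2500 is divisible by 100 but not 400 -> not a leap year

No


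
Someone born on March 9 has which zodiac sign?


Date: March 9
Conventional tropical zodiac dates: Pisces from February 19 onward; Aries starts March 21
March 9 falls within the Pisces range

Pisces


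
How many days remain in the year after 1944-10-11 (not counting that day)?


Day of year: 285 of 366
Remaining = 366 - 285

81 days


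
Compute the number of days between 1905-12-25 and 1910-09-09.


From 1905-12-25 to 1910-09-09
1905-12-25: days before December = 31 + 28 + 31 + 30 + 31 + 30 + 31 + 31 + 30 + 31 + 30 = 334 (1905 is not a leap year); day of year = 334 + 25 = 359
1910-09-09: days before September = 31 + 28 + 31 + 30 + 31 + 30 + 31 + 31 = 243 (1910 is not a leap year); day of year = 243 + 9 = 252
Rest of 1905: 365 - 359 = 6
Full years 1906 (365), 1907 (365), 1908 (366), 1909 (365): 1461
Total = 6 + 1461 + 252 = 1719

1719 days


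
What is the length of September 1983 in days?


September 1983

30 days


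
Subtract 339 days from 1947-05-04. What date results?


Start: 1947-05-04, subtract 339 days
Back 4 days from May 4 reaches April 30, 1947 -> 335 left
April 1947 has 30 days -> back to March 31, 1947 -> 305 left
March 1947 has 31 days -> back to February 28, 1947 -> 274 left
February 1947 has 28 days -> back to January 31, 1947 -> 246 left
January 1947 has 31 days -> back to December 31, 1946 -> 215 left
December 1946 has 31 days -> back to November 30, 1946 -> 184 left
November 1946 has 30 days -> back to October 31, 1946 -> 154 left
October 1946 has 31 days -> back to September 30, 1946 -> 123 left
September 1946 has 30 days -> back to August 31, 1946 -> 93 left
August 1946 has 31 days -> back to July 31, 1946 -> 62 left
July 1946 has 31 days -> back to June 30, 1946 -> 31 left
June 1946 has 30 days -> back to May 31, 1946 -> 1 left
May 1946: 31 - 1 = 30 -> lands on May 30

Result: 1946-05-30


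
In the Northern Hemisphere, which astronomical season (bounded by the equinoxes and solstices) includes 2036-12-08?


Date: December 8
Astronomical Autumn (approx.; exact equinox/solstice day varies by year): September 22 to December 20
December 8 falls within the Autumn window

Autumn


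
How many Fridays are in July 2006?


July 2006 has 31 days
Anchor: Jan 1, 2006. With p = 2006 - 1 = 2005: (p + p//4 - p//100 + p//400) mod 7 = (2005 + 501 - 20 + 5) mod 7 = 2491 mod 7 = 6 -> Sunday (Mon=0 ... Sun=6)
Days before July (Jan-Jun): 181; July 1 index = (6 + 181) mod 7 = 5 -> Saturday
First Friday is July 7
Fridays: 7, 14, 21, 28

4 Fridays


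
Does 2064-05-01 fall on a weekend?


Anchor: Jan 1, 2064. With p = 2064 - 1 = 2063: (p + p//4 - p//100 + p//400) mod 7 = (2063 + 515 - 20 + 5) mod 7 = 2563 mod 7 = 1 -> Tuesday (Mon=0 ... Sun=6)
Day of year: 122; offset = 121
Weekday index = (1 + 121) mod 7 = 3 -> Thursday
Weekend days: Saturday, Sunday

No


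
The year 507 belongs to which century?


Century = (year - 1) // 100 + 1
= (507 - 1) // 100 + 1
= 506 // 100 + 1
= 5 + 1

6th century


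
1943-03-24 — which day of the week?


Date: March 24, 1943
Anchor: Jan 1, 1943. With p = 1943 - 1 = 1942: (p + p//4 - p//100 + p//400) mod 7 = (1942 + 485 - 19 + 4) mod 7 = 2412 mod 7 = 4 -> Friday (Mon=0 ... Sun=6)
Days before March (Jan-Feb): 59; offset = 59 + 24 - 1 = 82
Weekday index = (4 + 82) mod 7 = 2

Day of the week: Wednesday


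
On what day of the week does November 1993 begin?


Target: November 1, 1993
Anchor: Jan 1, 1993. With p = 1993 - 1 = 1992: (p + p//4 - p//100 + p//400) mod 7 = (1992 + 498 - 19 + 4) mod 7 = 2475 mod 7 = 4 -> Friday (Mon=0 ... Sun=6)
Days before November (Jan-Oct): 304 days
Weekday index = (4 + 304) mod 7 = 0

Monday


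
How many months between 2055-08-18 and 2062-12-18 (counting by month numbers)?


From August 2055 to December 2062
7 years * 12 = 84 months, plus 4 months = 88

88 months


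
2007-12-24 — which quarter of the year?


Month: December (month 12)
Q1: Jan-Mar, Q2: Apr-Jun, Q3: Jul-Sep, Q4: Oct-Dec

Q4


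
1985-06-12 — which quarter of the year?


Month: June (month 6)
Q1: Jan-Mar, Q2: Apr-Jun, Q3: Jul-Sep, Q4: Oct-Dec

Q2


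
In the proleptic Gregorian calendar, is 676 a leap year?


Gregorian leap year rule: divisible by 4, but not by 100, unless also by 400.
676 is divisible by 4 but not 100 -> leap year

Yes


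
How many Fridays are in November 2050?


November 2050 has 30 days
Anchor: Jan 1, 2050. With p = 2050 - 1 = 2049: (p + p//4 - p//100 + p//400) mod 7 = (2049 + 512 - 20 + 5) mod 7 = 2546 mod 7 = 5 -> Saturday (Mon=0 ... Sun=6)
Days before November (Jan-Oct): 304; November 1 index = (5 + 304) mod 7 = 1 -> Tuesday
First Friday is November 4
Fridays: 4, 11, 18, 25

4 Fridays


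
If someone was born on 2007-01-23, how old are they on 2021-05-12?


Birth: 2007-01-23
Reference: 2021-05-12
Year difference: 2021 - 2007 = 14

14 years old


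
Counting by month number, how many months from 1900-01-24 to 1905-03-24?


From January 1900 to March 1905
5 years * 12 = 60 months, plus 2 months = 62

62 months


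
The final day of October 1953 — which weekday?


October 1953 has 31 days
Anchor: Jan 1, 1953. With p = 1953 - 1 = 1952: (p + p//4 - p//100 + p//400) mod 7 = (1952 + 488 - 19 + 4) mod 7 = 2425 mod 7 = 3 -> Thursday (Mon=0 ... Sun=6)
Days before October (Jan-Sep): 273; October 1 index = (3 + 273) mod 7 = 3 -> Thursday
Last day offset: 31 - 1 = 30 days
Weekday index = (3 + 30) mod 7 = 5

Saturday, October 31


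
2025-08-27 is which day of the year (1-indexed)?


Date: August 27, 2025
Days in months 1 through 7: 212
Plus 27 days in August

Day of year: 239


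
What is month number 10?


Month 10 of 12

October


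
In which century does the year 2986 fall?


Century = (year - 1) // 100 + 1
= (2986 - 1) // 100 + 1
= 2985 // 100 + 1
= 29 + 1

30th century


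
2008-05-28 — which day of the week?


Date: May 28, 2008
Anchor: Jan 1, 2008. With p = 2008 - 1 = 2007: (p + p//4 - p//100 + p//400) mod 7 = (2007 + 501 - 20 + 5) mod 7 = 2493 mod 7 = 1 -> Tuesday (Mon=0 ... Sun=6)
Days before May (Jan-Apr): 121; offset = 121 + 28 - 1 = 148
Weekday index = (1 + 148) mod 7 = 2

Day of the week: Wednesday


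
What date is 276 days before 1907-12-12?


Start: 1907-12-12, subtract 276 days
Back 12 days from December 12 reaches November 30, 1907 -> 264 left
November 1907 has 30 days -> back to October 31, 1907 -> 234 left
October 1907 has 31 days -> back to September 30, 1907 -> 203 left
September 1907 has 30 days -> back to August 31, 1907 -> 173 left
August 1907 has 31 days -> back to July 31, 1907 -> 142 left
July 1907 has 31 days -> back to June 30, 1907 -> 111 left
June 1907 has 30 days -> back to May 31, 1907 -> 81 left
May 1907 has 31 days -> back to April 30, 1907 -> 50 left
April 1907 has 30 days -> back to March 31, 1907 -> 20 left
March 1907: 31 - 20 = 11 -> lands on March 11

Result: 1907-03-11


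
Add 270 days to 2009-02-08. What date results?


Start: 2009-02-08, add 270 days
February 2009 has 28 days: 28 - 8 = 20 days to February 28 -> 250 left
March 2009 has 31 days -> 219 left
April 2009 has 30 days -> 189 left
May 2009 has 31 days -> 158 left
June 2009 has 30 days -> 128 left
July 2009 has 31 days -> 97 left
August 2009 has 31 days -> 66 left
September 2009 has 30 days -> 36 left
October 2009 has 31 days -> 5 left
November 2009: 5 <= 30 -> lands on November 5

Result: 2009-11-05


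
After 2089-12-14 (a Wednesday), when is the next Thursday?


Current: Wednesday
Target: Thursday
Days ahead: 1

Next Thursday: 2089-12-15


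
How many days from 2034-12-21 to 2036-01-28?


From 2034-12-21 to 2036-01-28
2034-12-21: days before December = 31 + 28 + 31 + 30 + 31 + 30 + 31 + 31 + 30 + 31 + 30 = 334 (2034 is not a leap year); day of year = 334 + 21 = 355
2036-01-28: day of year = 28
Rest of 2034: 365 - 355 = 10
Full years 2035 (365): 365
Total = 10 + 365 + 28 = 403

403 days


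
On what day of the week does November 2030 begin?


Target: November 1, 2030
Anchor: Jan 1, 2030. With p = 2030 - 1 = 2029: (p + p//4 - p//100 + p//400) mod 7 = (2029 + 507 - 20 + 5) mod 7 = 2521 mod 7 = 1 -> Tuesday (Mon=0 ... Sun=6)
Days before November (Jan-Oct): 304 days
Weekday index = (1 + 304) mod 7 = 4

Friday


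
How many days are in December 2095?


December 2095

31 days


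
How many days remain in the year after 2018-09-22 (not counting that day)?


Day of year: 265 of 365
Remaining = 365 - 265

100 days


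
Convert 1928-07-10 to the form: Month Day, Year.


ISO 1928-07-10 parses as year=1928, month=07, day=10
Month 7 -> July

July 10, 1928


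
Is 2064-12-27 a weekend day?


Anchor: Jan 1, 2064. With p = 2064 - 1 = 2063: (p + p//4 - p//100 + p//400) mod 7 = (2063 + 515 - 20 + 5) mod 7 = 2563 mod 7 = 1 -> Tuesday (Mon=0 ... Sun=6)
Day of year: 362; offset = 361
Weekday index = (1 + 361) mod 7 = 5 -> Saturday
Weekend days: Saturday, Sunday

Yes


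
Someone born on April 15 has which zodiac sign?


Date: April 15
Conventional tropical zodiac dates: Aries from March 21 onward; Taurus starts April 20
April 15 falls within the Aries range

Aries


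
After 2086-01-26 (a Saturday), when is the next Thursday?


Current: Saturday
Target: Thursday
Days ahead: 5

Next Thursday: 2086-01-31


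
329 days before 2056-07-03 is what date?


Start: 2056-07-03, subtract 329 days
Back 3 days from July 3 reaches June 30, 2056 -> 326 left
June 2056 has 30 days -> back to May 31, 2056 -> 296 left
May 2056 has 31 days -> back to April 30, 2056 -> 265 left
April 2056 has 30 days -> back to March 31, 2056 -> 235 left
March 2056 has 31 days -> back to February 29, 2056 -> 204 left
February 2056 has 29 days -> back to January 31, 2056 -> 175 left
January 2056 has 31 days -> back to December 31, 2055 -> 144 left
December 2055 has 31 days -> back to November 30, 2055 -> 113 left
November 2055 has 30 days -> back to October 31, 2055 -> 83 left
October 2055 has 31 days -> back to September 30, 2055 -> 52 left
September 2055 has 30 days -> back to August 31, 2055 -> 22 left
August 2055: 31 - 22 = 9 -> lands on August 9

Result: 2055-08-09


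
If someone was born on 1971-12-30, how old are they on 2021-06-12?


Birth: 1971-12-30
Reference: 2021-06-12
Year difference: 2021 - 1971 = 50
Birthday not yet reached in 2021, subtract 1

49 years old


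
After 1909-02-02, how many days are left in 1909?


Day of year: 33 of 365
Remaining = 365 - 33

332 days


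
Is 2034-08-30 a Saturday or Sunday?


Anchor: Jan 1, 2034. With p = 2034 - 1 = 2033: (p + p//4 - p//100 + p//400) mod 7 = (2033 + 508 - 20 + 5) mod 7 = 2526 mod 7 = 6 -> Sunday (Mon=0 ... Sun=6)
Day of year: 242; offset = 241
Weekday index = (6 + 241) mod 7 = 2 -> Wednesday
Weekend days: Saturday, Sunday

No


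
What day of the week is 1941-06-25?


Date: June 25, 1941
Anchor: Jan 1, 1941. With p = 1941 - 1 = 1940: (p + p//4 - p//100 + p//400) mod 7 = (1940 + 485 - 19 + 4) mod 7 = 2410 mod 7 = 2 -> Wednesday (Mon=0 ... Sun=6)
Days before June (Jan-May): 151; offset = 151 + 25 - 1 = 175
Weekday index = (2 + 175) mod 7 = 2

Day of the week: Wednesday


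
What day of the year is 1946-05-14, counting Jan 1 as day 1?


Date: May 14, 1946
Days in months 1 through 4: 120
Plus 14 days in May

Day of year: 134


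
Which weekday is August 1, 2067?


Target: August 1, 2067
Anchor: Jan 1, 2067. With p = 2067 - 1 = 2066: (p + p//4 - p//100 + p//400) mod 7 = (2066 + 516 - 20 + 5) mod 7 = 2567 mod 7 = 5 -> Saturday (Mon=0 ... Sun=6)
Days before August (Jan-Jul): 212 days
Weekday index = (5 + 212) mod 7 = 0

Monday


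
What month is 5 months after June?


June is month 6
6 + 5 = 11

November


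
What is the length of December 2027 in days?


December 2027

31 days


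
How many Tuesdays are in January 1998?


January 1998 has 31 days
Anchor: Jan 1, 1998. With p = 1998 - 1 = 1997: (p + p//4 - p//100 + p//400) mod 7 = (1997 + 499 - 19 + 4) mod 7 = 2481 mod 7 = 3 -> Thursday (Mon=0 ... Sun=6)
January 1 is the anchor itself -> Thursday
First Tuesday is January 6
Tuesdays: 6, 13, 20, 27

4 Tuesdays


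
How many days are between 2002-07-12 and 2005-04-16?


From 2002-07-12 to 2005-04-16
2002-07-12: days before July = 31 + 28 + 31 + 30 + 31 + 30 = 181 (2002 is not a leap year); day of year = 181 + 12 = 193
2005-04-16: days before April = 31 + 28 + 31 = 90 (2005 is not a leap year); day of year = 90 + 16 = 106
Rest of 2002: 365 - 193 = 172
Full years 2003 (365), 2004 (366): 731
Total = 172 + 731 + 106 = 1009

1009 days


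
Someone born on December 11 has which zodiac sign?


Date: December 11
Conventional tropical zodiac dates: Sagittarius from November 22 onward; Capricorn starts December 22
December 11 falls within the Sagittarius range

Sagittarius


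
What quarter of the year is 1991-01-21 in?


Month: January (month 1)
Q1: Jan-Mar, Q2: Apr-Jun, Q3: Jul-Sep, Q4: Oct-Dec

Q1


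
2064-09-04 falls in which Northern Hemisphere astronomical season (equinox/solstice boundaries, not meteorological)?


Date: September 4
Astronomical Summer (approx.; exact equinox/solstice day varies by year): June 21 to September 21
September 4 falls within the Summer window

Summer


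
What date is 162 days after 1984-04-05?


Start: 1984-04-05, add 162 days
April 1984 has 30 days: 30 - 5 = 25 days to April 30 -> 137 left
May 1984 has 31 days -> 106 left
June 1984 has 30 days -> 76 left
July 1984 has 31 days -> 45 left
August 1984 has 31 days -> 14 left
September 1984: 14 <= 30 -> lands on September 14

Result: 1984-09-14


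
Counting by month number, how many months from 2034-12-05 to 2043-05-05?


From December 2034 to May 2043
9 years * 12 = 108 months, minus 7 months = 101

101 months


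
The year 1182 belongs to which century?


Century = (year - 1) // 100 + 1
= (1182 - 1) // 100 + 1
= 1181 // 100 + 1
= 11 + 1

12th century


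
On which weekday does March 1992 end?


March 1992 has 31 days
Anchor: Jan 1, 1992. With p = 1992 - 1 = 1991: (p + p//4 - p//100 + p//400) mod 7 = (1991 + 497 - 19 + 4) mod 7 = 2473 mod 7 = 2 -> Wednesday (Mon=0 ... Sun=6)
Days before March (Jan-Feb): 60; March 1 index = (2 + 60) mod 7 = 6 -> Sunday
Last day offset: 31 - 1 = 30 days
Weekday index = (6 + 30) mod 7 = 1

Tuesday, March 31


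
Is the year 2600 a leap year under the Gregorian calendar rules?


Gregorian leap year rule: divisible by 4, but not by 100, unless also by 400.
2600 is divisible by 100 but not 400 -> not a leap year

No


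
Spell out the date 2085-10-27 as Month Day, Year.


ISO 2085-10-27 parses as year=2085, month=10, day=27
Month 10 -> October

October 27, 2085


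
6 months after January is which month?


January is month 1
1 + 6 = 7

July


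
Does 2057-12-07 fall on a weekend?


Anchor: Jan 1, 2057. With p = 2057 - 1 = 2056: (p + p//4 - p//100 + p//400) mod 7 = (2056 + 514 - 20 + 5) mod 7 = 2555 mod 7 = 0 -> Monday (Mon=0 ... Sun=6)
Day of year: 341; offset = 340
Weekday index = (0 + 340) mod 7 = 4 -> Friday
Weekend days: Saturday, Sunday

No


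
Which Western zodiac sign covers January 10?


Date: January 10
Conventional tropical zodiac dates: Capricorn from December 22 onward; Aquarius starts January 20
January 10 falls within the Capricorn range

Capricorn
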